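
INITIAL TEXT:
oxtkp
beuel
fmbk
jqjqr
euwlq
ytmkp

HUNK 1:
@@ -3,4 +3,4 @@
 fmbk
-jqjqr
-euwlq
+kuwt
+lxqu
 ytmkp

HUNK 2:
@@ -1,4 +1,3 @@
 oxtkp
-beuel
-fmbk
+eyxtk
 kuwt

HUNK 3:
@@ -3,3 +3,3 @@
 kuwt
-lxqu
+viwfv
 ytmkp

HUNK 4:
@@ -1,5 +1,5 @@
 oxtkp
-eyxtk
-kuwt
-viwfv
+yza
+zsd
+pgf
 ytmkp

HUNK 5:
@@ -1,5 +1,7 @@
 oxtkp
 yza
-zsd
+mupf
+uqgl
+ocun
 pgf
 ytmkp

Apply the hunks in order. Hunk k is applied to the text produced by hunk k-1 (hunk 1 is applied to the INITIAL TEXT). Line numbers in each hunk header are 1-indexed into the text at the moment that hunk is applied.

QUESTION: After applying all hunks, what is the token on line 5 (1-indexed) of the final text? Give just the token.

Hunk 1: at line 3 remove [jqjqr,euwlq] add [kuwt,lxqu] -> 6 lines: oxtkp beuel fmbk kuwt lxqu ytmkp
Hunk 2: at line 1 remove [beuel,fmbk] add [eyxtk] -> 5 lines: oxtkp eyxtk kuwt lxqu ytmkp
Hunk 3: at line 3 remove [lxqu] add [viwfv] -> 5 lines: oxtkp eyxtk kuwt viwfv ytmkp
Hunk 4: at line 1 remove [eyxtk,kuwt,viwfv] add [yza,zsd,pgf] -> 5 lines: oxtkp yza zsd pgf ytmkp
Hunk 5: at line 1 remove [zsd] add [mupf,uqgl,ocun] -> 7 lines: oxtkp yza mupf uqgl ocun pgf ytmkp
Final line 5: ocun

Answer: ocun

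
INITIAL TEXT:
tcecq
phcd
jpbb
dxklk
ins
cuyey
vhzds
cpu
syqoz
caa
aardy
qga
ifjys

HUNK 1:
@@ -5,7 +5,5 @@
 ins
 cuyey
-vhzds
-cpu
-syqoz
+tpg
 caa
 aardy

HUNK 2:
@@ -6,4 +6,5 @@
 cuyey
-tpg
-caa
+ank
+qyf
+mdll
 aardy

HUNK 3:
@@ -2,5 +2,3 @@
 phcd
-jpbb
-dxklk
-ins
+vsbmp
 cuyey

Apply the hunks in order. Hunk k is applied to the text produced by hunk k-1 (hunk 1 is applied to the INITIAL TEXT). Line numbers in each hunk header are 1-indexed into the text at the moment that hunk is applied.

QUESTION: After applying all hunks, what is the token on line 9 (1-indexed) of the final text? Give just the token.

Answer: qga

Derivation:
Hunk 1: at line 5 remove [vhzds,cpu,syqoz] add [tpg] -> 11 lines: tcecq phcd jpbb dxklk ins cuyey tpg caa aardy qga ifjys
Hunk 2: at line 6 remove [tpg,caa] add [ank,qyf,mdll] -> 12 lines: tcecq phcd jpbb dxklk ins cuyey ank qyf mdll aardy qga ifjys
Hunk 3: at line 2 remove [jpbb,dxklk,ins] add [vsbmp] -> 10 lines: tcecq phcd vsbmp cuyey ank qyf mdll aardy qga ifjys
Final line 9: qga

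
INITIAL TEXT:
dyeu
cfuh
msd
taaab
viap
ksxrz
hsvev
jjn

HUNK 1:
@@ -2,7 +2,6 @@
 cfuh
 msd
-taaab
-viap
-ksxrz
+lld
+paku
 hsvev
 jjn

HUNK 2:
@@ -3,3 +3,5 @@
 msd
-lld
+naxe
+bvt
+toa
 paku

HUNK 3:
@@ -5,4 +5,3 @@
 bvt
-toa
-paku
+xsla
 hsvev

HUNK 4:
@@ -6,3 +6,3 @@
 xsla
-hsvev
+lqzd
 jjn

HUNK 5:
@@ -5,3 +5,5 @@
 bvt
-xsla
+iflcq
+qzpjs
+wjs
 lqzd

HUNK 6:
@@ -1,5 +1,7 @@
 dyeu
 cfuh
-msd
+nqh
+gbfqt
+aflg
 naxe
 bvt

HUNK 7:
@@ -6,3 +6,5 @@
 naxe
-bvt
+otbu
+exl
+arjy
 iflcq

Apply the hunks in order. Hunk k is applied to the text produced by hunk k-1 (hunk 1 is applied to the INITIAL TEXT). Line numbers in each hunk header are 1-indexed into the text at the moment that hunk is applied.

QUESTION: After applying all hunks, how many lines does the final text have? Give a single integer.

Hunk 1: at line 2 remove [taaab,viap,ksxrz] add [lld,paku] -> 7 lines: dyeu cfuh msd lld paku hsvev jjn
Hunk 2: at line 3 remove [lld] add [naxe,bvt,toa] -> 9 lines: dyeu cfuh msd naxe bvt toa paku hsvev jjn
Hunk 3: at line 5 remove [toa,paku] add [xsla] -> 8 lines: dyeu cfuh msd naxe bvt xsla hsvev jjn
Hunk 4: at line 6 remove [hsvev] add [lqzd] -> 8 lines: dyeu cfuh msd naxe bvt xsla lqzd jjn
Hunk 5: at line 5 remove [xsla] add [iflcq,qzpjs,wjs] -> 10 lines: dyeu cfuh msd naxe bvt iflcq qzpjs wjs lqzd jjn
Hunk 6: at line 1 remove [msd] add [nqh,gbfqt,aflg] -> 12 lines: dyeu cfuh nqh gbfqt aflg naxe bvt iflcq qzpjs wjs lqzd jjn
Hunk 7: at line 6 remove [bvt] add [otbu,exl,arjy] -> 14 lines: dyeu cfuh nqh gbfqt aflg naxe otbu exl arjy iflcq qzpjs wjs lqzd jjn
Final line count: 14

Answer: 14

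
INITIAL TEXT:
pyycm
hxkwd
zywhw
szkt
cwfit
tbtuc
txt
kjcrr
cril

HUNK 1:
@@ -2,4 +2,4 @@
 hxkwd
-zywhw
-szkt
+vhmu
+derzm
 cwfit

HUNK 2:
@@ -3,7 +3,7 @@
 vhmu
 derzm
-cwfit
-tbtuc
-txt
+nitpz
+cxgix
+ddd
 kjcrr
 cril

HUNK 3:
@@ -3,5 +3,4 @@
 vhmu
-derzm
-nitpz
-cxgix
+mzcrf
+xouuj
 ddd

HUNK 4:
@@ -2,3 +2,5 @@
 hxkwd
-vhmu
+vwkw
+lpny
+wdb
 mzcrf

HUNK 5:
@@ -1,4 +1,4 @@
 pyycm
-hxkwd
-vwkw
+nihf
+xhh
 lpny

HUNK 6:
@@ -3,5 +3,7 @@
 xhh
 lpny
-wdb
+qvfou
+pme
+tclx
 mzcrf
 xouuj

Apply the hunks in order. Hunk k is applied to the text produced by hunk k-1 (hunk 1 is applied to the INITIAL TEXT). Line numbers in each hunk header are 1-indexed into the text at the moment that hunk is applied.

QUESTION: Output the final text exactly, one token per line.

Answer: pyycm
nihf
xhh
lpny
qvfou
pme
tclx
mzcrf
xouuj
ddd
kjcrr
cril

Derivation:
Hunk 1: at line 2 remove [zywhw,szkt] add [vhmu,derzm] -> 9 lines: pyycm hxkwd vhmu derzm cwfit tbtuc txt kjcrr cril
Hunk 2: at line 3 remove [cwfit,tbtuc,txt] add [nitpz,cxgix,ddd] -> 9 lines: pyycm hxkwd vhmu derzm nitpz cxgix ddd kjcrr cril
Hunk 3: at line 3 remove [derzm,nitpz,cxgix] add [mzcrf,xouuj] -> 8 lines: pyycm hxkwd vhmu mzcrf xouuj ddd kjcrr cril
Hunk 4: at line 2 remove [vhmu] add [vwkw,lpny,wdb] -> 10 lines: pyycm hxkwd vwkw lpny wdb mzcrf xouuj ddd kjcrr cril
Hunk 5: at line 1 remove [hxkwd,vwkw] add [nihf,xhh] -> 10 lines: pyycm nihf xhh lpny wdb mzcrf xouuj ddd kjcrr cril
Hunk 6: at line 3 remove [wdb] add [qvfou,pme,tclx] -> 12 lines: pyycm nihf xhh lpny qvfou pme tclx mzcrf xouuj ddd kjcrr cril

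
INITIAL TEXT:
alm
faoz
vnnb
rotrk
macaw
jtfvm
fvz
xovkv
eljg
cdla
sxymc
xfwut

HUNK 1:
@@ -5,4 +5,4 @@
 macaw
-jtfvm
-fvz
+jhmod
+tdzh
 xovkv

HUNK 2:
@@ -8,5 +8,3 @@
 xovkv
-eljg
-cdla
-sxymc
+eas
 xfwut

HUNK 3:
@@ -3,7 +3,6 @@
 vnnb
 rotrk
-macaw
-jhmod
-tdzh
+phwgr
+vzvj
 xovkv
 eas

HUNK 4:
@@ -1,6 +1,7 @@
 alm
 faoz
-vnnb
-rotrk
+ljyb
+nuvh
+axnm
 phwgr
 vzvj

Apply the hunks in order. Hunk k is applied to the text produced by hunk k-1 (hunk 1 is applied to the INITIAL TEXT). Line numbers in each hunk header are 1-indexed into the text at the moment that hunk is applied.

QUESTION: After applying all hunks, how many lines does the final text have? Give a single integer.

Answer: 10

Derivation:
Hunk 1: at line 5 remove [jtfvm,fvz] add [jhmod,tdzh] -> 12 lines: alm faoz vnnb rotrk macaw jhmod tdzh xovkv eljg cdla sxymc xfwut
Hunk 2: at line 8 remove [eljg,cdla,sxymc] add [eas] -> 10 lines: alm faoz vnnb rotrk macaw jhmod tdzh xovkv eas xfwut
Hunk 3: at line 3 remove [macaw,jhmod,tdzh] add [phwgr,vzvj] -> 9 lines: alm faoz vnnb rotrk phwgr vzvj xovkv eas xfwut
Hunk 4: at line 1 remove [vnnb,rotrk] add [ljyb,nuvh,axnm] -> 10 lines: alm faoz ljyb nuvh axnm phwgr vzvj xovkv eas xfwut
Final line count: 10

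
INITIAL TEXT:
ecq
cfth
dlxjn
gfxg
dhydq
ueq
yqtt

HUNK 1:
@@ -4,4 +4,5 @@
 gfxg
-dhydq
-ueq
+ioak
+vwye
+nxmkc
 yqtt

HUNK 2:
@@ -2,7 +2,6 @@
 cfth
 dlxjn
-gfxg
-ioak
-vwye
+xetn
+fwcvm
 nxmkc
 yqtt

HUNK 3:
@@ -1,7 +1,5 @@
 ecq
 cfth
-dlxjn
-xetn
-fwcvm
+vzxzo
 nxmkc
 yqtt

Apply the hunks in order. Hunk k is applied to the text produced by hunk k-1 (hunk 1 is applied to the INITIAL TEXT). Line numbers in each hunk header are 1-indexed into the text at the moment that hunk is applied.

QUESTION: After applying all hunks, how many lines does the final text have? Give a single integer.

Hunk 1: at line 4 remove [dhydq,ueq] add [ioak,vwye,nxmkc] -> 8 lines: ecq cfth dlxjn gfxg ioak vwye nxmkc yqtt
Hunk 2: at line 2 remove [gfxg,ioak,vwye] add [xetn,fwcvm] -> 7 lines: ecq cfth dlxjn xetn fwcvm nxmkc yqtt
Hunk 3: at line 1 remove [dlxjn,xetn,fwcvm] add [vzxzo] -> 5 lines: ecq cfth vzxzo nxmkc yqtt
Final line count: 5

Answer: 5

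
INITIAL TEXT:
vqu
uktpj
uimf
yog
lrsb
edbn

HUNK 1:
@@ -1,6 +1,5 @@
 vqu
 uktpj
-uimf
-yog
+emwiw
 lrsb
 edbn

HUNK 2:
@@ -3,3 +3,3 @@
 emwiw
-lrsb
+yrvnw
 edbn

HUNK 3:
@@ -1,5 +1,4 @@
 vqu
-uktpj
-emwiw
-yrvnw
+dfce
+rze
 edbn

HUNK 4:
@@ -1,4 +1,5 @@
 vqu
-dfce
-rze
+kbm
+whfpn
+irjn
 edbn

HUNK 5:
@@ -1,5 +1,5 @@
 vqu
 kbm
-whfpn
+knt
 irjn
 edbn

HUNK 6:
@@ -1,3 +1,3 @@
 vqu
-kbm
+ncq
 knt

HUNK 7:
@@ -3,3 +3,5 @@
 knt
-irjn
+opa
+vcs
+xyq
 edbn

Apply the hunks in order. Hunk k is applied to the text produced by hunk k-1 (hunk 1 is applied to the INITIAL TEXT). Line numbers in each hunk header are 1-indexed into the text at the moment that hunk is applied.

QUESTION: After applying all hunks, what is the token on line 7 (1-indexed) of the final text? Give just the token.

Answer: edbn

Derivation:
Hunk 1: at line 1 remove [uimf,yog] add [emwiw] -> 5 lines: vqu uktpj emwiw lrsb edbn
Hunk 2: at line 3 remove [lrsb] add [yrvnw] -> 5 lines: vqu uktpj emwiw yrvnw edbn
Hunk 3: at line 1 remove [uktpj,emwiw,yrvnw] add [dfce,rze] -> 4 lines: vqu dfce rze edbn
Hunk 4: at line 1 remove [dfce,rze] add [kbm,whfpn,irjn] -> 5 lines: vqu kbm whfpn irjn edbn
Hunk 5: at line 1 remove [whfpn] add [knt] -> 5 lines: vqu kbm knt irjn edbn
Hunk 6: at line 1 remove [kbm] add [ncq] -> 5 lines: vqu ncq knt irjn edbn
Hunk 7: at line 3 remove [irjn] add [opa,vcs,xyq] -> 7 lines: vqu ncq knt opa vcs xyq edbn
Final line 7: edbn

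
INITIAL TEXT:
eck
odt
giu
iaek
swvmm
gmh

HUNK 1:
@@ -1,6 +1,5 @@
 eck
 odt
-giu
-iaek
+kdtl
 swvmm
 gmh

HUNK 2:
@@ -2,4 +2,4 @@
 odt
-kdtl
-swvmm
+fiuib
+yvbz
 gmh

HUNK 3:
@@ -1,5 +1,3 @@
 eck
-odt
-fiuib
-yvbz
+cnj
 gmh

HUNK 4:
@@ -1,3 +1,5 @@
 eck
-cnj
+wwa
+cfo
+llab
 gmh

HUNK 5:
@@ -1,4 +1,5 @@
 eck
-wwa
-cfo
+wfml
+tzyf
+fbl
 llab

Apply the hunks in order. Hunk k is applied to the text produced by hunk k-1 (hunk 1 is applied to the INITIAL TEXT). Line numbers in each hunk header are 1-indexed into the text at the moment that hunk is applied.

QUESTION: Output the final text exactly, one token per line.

Hunk 1: at line 1 remove [giu,iaek] add [kdtl] -> 5 lines: eck odt kdtl swvmm gmh
Hunk 2: at line 2 remove [kdtl,swvmm] add [fiuib,yvbz] -> 5 lines: eck odt fiuib yvbz gmh
Hunk 3: at line 1 remove [odt,fiuib,yvbz] add [cnj] -> 3 lines: eck cnj gmh
Hunk 4: at line 1 remove [cnj] add [wwa,cfo,llab] -> 5 lines: eck wwa cfo llab gmh
Hunk 5: at line 1 remove [wwa,cfo] add [wfml,tzyf,fbl] -> 6 lines: eck wfml tzyf fbl llab gmh

Answer: eck
wfml
tzyf
fbl
llab
gmh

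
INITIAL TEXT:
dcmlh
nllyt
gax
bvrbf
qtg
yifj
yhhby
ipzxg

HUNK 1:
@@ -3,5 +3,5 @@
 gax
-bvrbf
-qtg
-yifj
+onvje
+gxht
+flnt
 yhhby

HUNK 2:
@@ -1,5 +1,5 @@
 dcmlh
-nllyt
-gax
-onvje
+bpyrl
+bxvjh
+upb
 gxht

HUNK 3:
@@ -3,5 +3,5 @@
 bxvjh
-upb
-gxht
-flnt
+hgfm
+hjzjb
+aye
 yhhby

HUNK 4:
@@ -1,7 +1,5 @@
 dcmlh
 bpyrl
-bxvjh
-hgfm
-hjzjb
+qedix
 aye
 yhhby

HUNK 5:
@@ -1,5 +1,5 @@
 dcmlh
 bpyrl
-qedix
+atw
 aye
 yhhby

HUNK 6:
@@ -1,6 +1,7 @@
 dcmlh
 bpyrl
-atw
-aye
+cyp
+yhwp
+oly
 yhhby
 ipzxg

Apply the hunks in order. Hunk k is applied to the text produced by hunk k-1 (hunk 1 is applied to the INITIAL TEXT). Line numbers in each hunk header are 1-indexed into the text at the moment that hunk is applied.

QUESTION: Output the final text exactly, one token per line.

Hunk 1: at line 3 remove [bvrbf,qtg,yifj] add [onvje,gxht,flnt] -> 8 lines: dcmlh nllyt gax onvje gxht flnt yhhby ipzxg
Hunk 2: at line 1 remove [nllyt,gax,onvje] add [bpyrl,bxvjh,upb] -> 8 lines: dcmlh bpyrl bxvjh upb gxht flnt yhhby ipzxg
Hunk 3: at line 3 remove [upb,gxht,flnt] add [hgfm,hjzjb,aye] -> 8 lines: dcmlh bpyrl bxvjh hgfm hjzjb aye yhhby ipzxg
Hunk 4: at line 1 remove [bxvjh,hgfm,hjzjb] add [qedix] -> 6 lines: dcmlh bpyrl qedix aye yhhby ipzxg
Hunk 5: at line 1 remove [qedix] add [atw] -> 6 lines: dcmlh bpyrl atw aye yhhby ipzxg
Hunk 6: at line 1 remove [atw,aye] add [cyp,yhwp,oly] -> 7 lines: dcmlh bpyrl cyp yhwp oly yhhby ipzxg

Answer: dcmlh
bpyrl
cyp
yhwp
oly
yhhby
ipzxg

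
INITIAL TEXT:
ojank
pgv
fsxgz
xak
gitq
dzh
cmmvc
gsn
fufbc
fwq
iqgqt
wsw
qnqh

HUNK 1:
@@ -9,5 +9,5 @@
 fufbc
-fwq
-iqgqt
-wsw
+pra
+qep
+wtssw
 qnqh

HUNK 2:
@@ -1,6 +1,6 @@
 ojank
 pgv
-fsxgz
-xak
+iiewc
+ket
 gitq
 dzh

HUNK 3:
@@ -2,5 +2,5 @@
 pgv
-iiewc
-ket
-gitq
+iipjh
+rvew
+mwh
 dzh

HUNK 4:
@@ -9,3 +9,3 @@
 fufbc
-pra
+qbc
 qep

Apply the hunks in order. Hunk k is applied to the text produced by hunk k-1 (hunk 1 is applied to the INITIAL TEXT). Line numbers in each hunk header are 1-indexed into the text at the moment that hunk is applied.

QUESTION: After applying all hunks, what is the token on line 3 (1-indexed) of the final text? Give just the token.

Hunk 1: at line 9 remove [fwq,iqgqt,wsw] add [pra,qep,wtssw] -> 13 lines: ojank pgv fsxgz xak gitq dzh cmmvc gsn fufbc pra qep wtssw qnqh
Hunk 2: at line 1 remove [fsxgz,xak] add [iiewc,ket] -> 13 lines: ojank pgv iiewc ket gitq dzh cmmvc gsn fufbc pra qep wtssw qnqh
Hunk 3: at line 2 remove [iiewc,ket,gitq] add [iipjh,rvew,mwh] -> 13 lines: ojank pgv iipjh rvew mwh dzh cmmvc gsn fufbc pra qep wtssw qnqh
Hunk 4: at line 9 remove [pra] add [qbc] -> 13 lines: ojank pgv iipjh rvew mwh dzh cmmvc gsn fufbc qbc qep wtssw qnqh
Final line 3: iipjh

Answer: iipjh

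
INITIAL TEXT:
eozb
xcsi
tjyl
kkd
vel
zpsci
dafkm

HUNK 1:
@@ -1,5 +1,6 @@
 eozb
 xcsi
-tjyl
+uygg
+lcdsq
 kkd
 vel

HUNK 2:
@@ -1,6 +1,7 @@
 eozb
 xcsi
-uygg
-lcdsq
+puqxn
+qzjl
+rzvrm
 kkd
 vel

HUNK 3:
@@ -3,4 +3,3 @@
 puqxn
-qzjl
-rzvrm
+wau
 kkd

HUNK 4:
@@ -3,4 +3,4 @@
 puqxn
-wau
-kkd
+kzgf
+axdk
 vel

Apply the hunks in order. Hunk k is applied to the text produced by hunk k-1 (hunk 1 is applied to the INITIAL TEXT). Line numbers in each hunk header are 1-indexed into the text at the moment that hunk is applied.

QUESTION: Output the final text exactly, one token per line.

Answer: eozb
xcsi
puqxn
kzgf
axdk
vel
zpsci
dafkm

Derivation:
Hunk 1: at line 1 remove [tjyl] add [uygg,lcdsq] -> 8 lines: eozb xcsi uygg lcdsq kkd vel zpsci dafkm
Hunk 2: at line 1 remove [uygg,lcdsq] add [puqxn,qzjl,rzvrm] -> 9 lines: eozb xcsi puqxn qzjl rzvrm kkd vel zpsci dafkm
Hunk 3: at line 3 remove [qzjl,rzvrm] add [wau] -> 8 lines: eozb xcsi puqxn wau kkd vel zpsci dafkm
Hunk 4: at line 3 remove [wau,kkd] add [kzgf,axdk] -> 8 lines: eozb xcsi puqxn kzgf axdk vel zpsci dafkm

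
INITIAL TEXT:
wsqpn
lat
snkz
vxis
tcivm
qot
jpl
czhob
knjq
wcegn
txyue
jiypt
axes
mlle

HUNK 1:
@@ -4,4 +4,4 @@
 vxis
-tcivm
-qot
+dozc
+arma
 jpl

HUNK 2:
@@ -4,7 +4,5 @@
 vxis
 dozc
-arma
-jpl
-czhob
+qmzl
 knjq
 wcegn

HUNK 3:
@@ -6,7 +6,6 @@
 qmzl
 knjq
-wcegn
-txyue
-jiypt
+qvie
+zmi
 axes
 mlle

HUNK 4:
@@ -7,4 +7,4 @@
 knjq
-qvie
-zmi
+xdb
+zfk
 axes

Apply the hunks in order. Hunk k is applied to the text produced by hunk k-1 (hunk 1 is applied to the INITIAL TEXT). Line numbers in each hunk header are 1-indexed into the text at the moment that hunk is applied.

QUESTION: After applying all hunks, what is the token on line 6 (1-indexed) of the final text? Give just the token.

Answer: qmzl

Derivation:
Hunk 1: at line 4 remove [tcivm,qot] add [dozc,arma] -> 14 lines: wsqpn lat snkz vxis dozc arma jpl czhob knjq wcegn txyue jiypt axes mlle
Hunk 2: at line 4 remove [arma,jpl,czhob] add [qmzl] -> 12 lines: wsqpn lat snkz vxis dozc qmzl knjq wcegn txyue jiypt axes mlle
Hunk 3: at line 6 remove [wcegn,txyue,jiypt] add [qvie,zmi] -> 11 lines: wsqpn lat snkz vxis dozc qmzl knjq qvie zmi axes mlle
Hunk 4: at line 7 remove [qvie,zmi] add [xdb,zfk] -> 11 lines: wsqpn lat snkz vxis dozc qmzl knjq xdb zfk axes mlle
Final line 6: qmzl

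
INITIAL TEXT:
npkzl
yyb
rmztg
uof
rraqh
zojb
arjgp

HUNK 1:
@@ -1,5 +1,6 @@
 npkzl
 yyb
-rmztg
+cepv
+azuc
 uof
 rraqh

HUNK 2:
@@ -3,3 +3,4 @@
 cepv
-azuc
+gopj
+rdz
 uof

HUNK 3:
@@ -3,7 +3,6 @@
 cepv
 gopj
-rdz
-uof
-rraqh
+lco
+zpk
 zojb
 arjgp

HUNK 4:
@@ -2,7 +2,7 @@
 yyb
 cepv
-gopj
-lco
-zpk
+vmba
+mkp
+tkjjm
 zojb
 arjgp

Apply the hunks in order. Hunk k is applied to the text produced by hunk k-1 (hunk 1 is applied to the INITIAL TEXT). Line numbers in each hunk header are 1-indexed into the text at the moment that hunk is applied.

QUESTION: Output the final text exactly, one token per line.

Hunk 1: at line 1 remove [rmztg] add [cepv,azuc] -> 8 lines: npkzl yyb cepv azuc uof rraqh zojb arjgp
Hunk 2: at line 3 remove [azuc] add [gopj,rdz] -> 9 lines: npkzl yyb cepv gopj rdz uof rraqh zojb arjgp
Hunk 3: at line 3 remove [rdz,uof,rraqh] add [lco,zpk] -> 8 lines: npkzl yyb cepv gopj lco zpk zojb arjgp
Hunk 4: at line 2 remove [gopj,lco,zpk] add [vmba,mkp,tkjjm] -> 8 lines: npkzl yyb cepv vmba mkp tkjjm zojb arjgp

Answer: npkzl
yyb
cepv
vmba
mkp
tkjjm
zojb
arjgp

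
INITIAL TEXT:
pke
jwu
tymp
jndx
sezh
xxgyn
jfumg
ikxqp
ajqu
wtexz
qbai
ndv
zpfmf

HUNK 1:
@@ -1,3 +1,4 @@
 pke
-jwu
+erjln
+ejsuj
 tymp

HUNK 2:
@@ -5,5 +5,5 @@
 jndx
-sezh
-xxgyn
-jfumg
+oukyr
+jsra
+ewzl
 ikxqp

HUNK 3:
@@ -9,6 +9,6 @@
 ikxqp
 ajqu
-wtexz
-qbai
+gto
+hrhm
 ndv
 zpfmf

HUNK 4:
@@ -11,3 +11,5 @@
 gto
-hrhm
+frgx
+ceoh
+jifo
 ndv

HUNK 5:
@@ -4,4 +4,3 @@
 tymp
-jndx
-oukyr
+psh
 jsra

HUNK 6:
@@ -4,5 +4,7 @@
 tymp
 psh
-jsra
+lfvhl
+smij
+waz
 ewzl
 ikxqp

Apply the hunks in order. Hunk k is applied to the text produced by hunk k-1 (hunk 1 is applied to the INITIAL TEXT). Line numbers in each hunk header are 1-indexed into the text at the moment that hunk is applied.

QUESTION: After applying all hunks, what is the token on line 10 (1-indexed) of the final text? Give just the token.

Hunk 1: at line 1 remove [jwu] add [erjln,ejsuj] -> 14 lines: pke erjln ejsuj tymp jndx sezh xxgyn jfumg ikxqp ajqu wtexz qbai ndv zpfmf
Hunk 2: at line 5 remove [sezh,xxgyn,jfumg] add [oukyr,jsra,ewzl] -> 14 lines: pke erjln ejsuj tymp jndx oukyr jsra ewzl ikxqp ajqu wtexz qbai ndv zpfmf
Hunk 3: at line 9 remove [wtexz,qbai] add [gto,hrhm] -> 14 lines: pke erjln ejsuj tymp jndx oukyr jsra ewzl ikxqp ajqu gto hrhm ndv zpfmf
Hunk 4: at line 11 remove [hrhm] add [frgx,ceoh,jifo] -> 16 lines: pke erjln ejsuj tymp jndx oukyr jsra ewzl ikxqp ajqu gto frgx ceoh jifo ndv zpfmf
Hunk 5: at line 4 remove [jndx,oukyr] add [psh] -> 15 lines: pke erjln ejsuj tymp psh jsra ewzl ikxqp ajqu gto frgx ceoh jifo ndv zpfmf
Hunk 6: at line 4 remove [jsra] add [lfvhl,smij,waz] -> 17 lines: pke erjln ejsuj tymp psh lfvhl smij waz ewzl ikxqp ajqu gto frgx ceoh jifo ndv zpfmf
Final line 10: ikxqp

Answer: ikxqp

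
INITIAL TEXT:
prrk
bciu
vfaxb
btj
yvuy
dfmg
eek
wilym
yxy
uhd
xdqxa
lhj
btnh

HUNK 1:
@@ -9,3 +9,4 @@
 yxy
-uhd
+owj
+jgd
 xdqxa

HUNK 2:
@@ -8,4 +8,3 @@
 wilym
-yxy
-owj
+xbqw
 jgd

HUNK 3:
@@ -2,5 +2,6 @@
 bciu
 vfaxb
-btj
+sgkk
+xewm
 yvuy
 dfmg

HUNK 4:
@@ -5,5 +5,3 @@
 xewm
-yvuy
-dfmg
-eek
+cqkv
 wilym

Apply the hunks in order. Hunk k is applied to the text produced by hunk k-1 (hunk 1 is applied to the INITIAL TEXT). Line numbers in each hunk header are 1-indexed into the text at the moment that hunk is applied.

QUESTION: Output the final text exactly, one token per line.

Hunk 1: at line 9 remove [uhd] add [owj,jgd] -> 14 lines: prrk bciu vfaxb btj yvuy dfmg eek wilym yxy owj jgd xdqxa lhj btnh
Hunk 2: at line 8 remove [yxy,owj] add [xbqw] -> 13 lines: prrk bciu vfaxb btj yvuy dfmg eek wilym xbqw jgd xdqxa lhj btnh
Hunk 3: at line 2 remove [btj] add [sgkk,xewm] -> 14 lines: prrk bciu vfaxb sgkk xewm yvuy dfmg eek wilym xbqw jgd xdqxa lhj btnh
Hunk 4: at line 5 remove [yvuy,dfmg,eek] add [cqkv] -> 12 lines: prrk bciu vfaxb sgkk xewm cqkv wilym xbqw jgd xdqxa lhj btnh

Answer: prrk
bciu
vfaxb
sgkk
xewm
cqkv
wilym
xbqw
jgd
xdqxa
lhj
btnh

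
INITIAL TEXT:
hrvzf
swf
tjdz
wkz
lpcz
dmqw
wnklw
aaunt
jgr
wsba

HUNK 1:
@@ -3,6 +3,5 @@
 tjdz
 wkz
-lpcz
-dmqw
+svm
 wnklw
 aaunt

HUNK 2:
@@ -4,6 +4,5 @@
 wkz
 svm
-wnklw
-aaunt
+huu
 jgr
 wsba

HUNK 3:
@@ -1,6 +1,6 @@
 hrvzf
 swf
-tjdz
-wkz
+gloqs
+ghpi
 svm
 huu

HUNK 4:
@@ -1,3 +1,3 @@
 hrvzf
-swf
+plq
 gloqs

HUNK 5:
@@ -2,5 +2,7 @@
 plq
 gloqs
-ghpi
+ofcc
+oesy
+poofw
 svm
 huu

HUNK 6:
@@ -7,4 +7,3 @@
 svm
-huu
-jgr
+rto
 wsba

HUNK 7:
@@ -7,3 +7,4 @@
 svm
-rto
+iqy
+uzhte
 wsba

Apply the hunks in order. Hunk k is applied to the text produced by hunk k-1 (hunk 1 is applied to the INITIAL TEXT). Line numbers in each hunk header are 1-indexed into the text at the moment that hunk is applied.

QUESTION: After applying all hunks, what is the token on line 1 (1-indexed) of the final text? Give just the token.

Hunk 1: at line 3 remove [lpcz,dmqw] add [svm] -> 9 lines: hrvzf swf tjdz wkz svm wnklw aaunt jgr wsba
Hunk 2: at line 4 remove [wnklw,aaunt] add [huu] -> 8 lines: hrvzf swf tjdz wkz svm huu jgr wsba
Hunk 3: at line 1 remove [tjdz,wkz] add [gloqs,ghpi] -> 8 lines: hrvzf swf gloqs ghpi svm huu jgr wsba
Hunk 4: at line 1 remove [swf] add [plq] -> 8 lines: hrvzf plq gloqs ghpi svm huu jgr wsba
Hunk 5: at line 2 remove [ghpi] add [ofcc,oesy,poofw] -> 10 lines: hrvzf plq gloqs ofcc oesy poofw svm huu jgr wsba
Hunk 6: at line 7 remove [huu,jgr] add [rto] -> 9 lines: hrvzf plq gloqs ofcc oesy poofw svm rto wsba
Hunk 7: at line 7 remove [rto] add [iqy,uzhte] -> 10 lines: hrvzf plq gloqs ofcc oesy poofw svm iqy uzhte wsba
Final line 1: hrvzf

Answer: hrvzf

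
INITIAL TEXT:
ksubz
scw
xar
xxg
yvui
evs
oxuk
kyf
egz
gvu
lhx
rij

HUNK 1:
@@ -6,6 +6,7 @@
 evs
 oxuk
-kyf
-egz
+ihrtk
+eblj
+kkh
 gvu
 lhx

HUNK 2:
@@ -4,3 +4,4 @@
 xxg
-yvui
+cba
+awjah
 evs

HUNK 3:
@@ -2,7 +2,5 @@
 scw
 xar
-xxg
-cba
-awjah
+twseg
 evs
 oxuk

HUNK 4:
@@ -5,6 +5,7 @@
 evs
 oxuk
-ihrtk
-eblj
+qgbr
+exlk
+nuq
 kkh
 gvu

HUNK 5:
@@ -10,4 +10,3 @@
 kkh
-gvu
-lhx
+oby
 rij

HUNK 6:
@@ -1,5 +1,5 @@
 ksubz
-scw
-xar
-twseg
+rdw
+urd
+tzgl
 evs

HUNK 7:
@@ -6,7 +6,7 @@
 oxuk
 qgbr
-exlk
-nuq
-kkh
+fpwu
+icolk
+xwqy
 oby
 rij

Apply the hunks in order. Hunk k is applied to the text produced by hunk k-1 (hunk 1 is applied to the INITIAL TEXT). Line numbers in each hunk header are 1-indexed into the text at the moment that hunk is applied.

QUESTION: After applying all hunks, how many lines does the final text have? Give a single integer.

Hunk 1: at line 6 remove [kyf,egz] add [ihrtk,eblj,kkh] -> 13 lines: ksubz scw xar xxg yvui evs oxuk ihrtk eblj kkh gvu lhx rij
Hunk 2: at line 4 remove [yvui] add [cba,awjah] -> 14 lines: ksubz scw xar xxg cba awjah evs oxuk ihrtk eblj kkh gvu lhx rij
Hunk 3: at line 2 remove [xxg,cba,awjah] add [twseg] -> 12 lines: ksubz scw xar twseg evs oxuk ihrtk eblj kkh gvu lhx rij
Hunk 4: at line 5 remove [ihrtk,eblj] add [qgbr,exlk,nuq] -> 13 lines: ksubz scw xar twseg evs oxuk qgbr exlk nuq kkh gvu lhx rij
Hunk 5: at line 10 remove [gvu,lhx] add [oby] -> 12 lines: ksubz scw xar twseg evs oxuk qgbr exlk nuq kkh oby rij
Hunk 6: at line 1 remove [scw,xar,twseg] add [rdw,urd,tzgl] -> 12 lines: ksubz rdw urd tzgl evs oxuk qgbr exlk nuq kkh oby rij
Hunk 7: at line 6 remove [exlk,nuq,kkh] add [fpwu,icolk,xwqy] -> 12 lines: ksubz rdw urd tzgl evs oxuk qgbr fpwu icolk xwqy oby rij
Final line count: 12

Answer: 12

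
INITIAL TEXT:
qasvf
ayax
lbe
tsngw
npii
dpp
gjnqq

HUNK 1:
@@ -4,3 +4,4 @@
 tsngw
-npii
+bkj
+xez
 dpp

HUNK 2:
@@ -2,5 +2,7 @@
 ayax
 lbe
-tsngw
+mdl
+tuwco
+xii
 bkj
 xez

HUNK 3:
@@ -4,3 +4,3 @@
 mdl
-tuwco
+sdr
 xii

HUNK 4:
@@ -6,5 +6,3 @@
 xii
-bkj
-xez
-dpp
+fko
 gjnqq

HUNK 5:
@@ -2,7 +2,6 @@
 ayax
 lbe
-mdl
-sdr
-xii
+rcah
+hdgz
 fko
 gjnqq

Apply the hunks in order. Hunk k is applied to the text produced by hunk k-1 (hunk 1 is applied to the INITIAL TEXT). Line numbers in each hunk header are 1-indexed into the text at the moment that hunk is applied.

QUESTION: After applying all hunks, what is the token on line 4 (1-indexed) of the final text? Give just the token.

Hunk 1: at line 4 remove [npii] add [bkj,xez] -> 8 lines: qasvf ayax lbe tsngw bkj xez dpp gjnqq
Hunk 2: at line 2 remove [tsngw] add [mdl,tuwco,xii] -> 10 lines: qasvf ayax lbe mdl tuwco xii bkj xez dpp gjnqq
Hunk 3: at line 4 remove [tuwco] add [sdr] -> 10 lines: qasvf ayax lbe mdl sdr xii bkj xez dpp gjnqq
Hunk 4: at line 6 remove [bkj,xez,dpp] add [fko] -> 8 lines: qasvf ayax lbe mdl sdr xii fko gjnqq
Hunk 5: at line 2 remove [mdl,sdr,xii] add [rcah,hdgz] -> 7 lines: qasvf ayax lbe rcah hdgz fko gjnqq
Final line 4: rcah

Answer: rcah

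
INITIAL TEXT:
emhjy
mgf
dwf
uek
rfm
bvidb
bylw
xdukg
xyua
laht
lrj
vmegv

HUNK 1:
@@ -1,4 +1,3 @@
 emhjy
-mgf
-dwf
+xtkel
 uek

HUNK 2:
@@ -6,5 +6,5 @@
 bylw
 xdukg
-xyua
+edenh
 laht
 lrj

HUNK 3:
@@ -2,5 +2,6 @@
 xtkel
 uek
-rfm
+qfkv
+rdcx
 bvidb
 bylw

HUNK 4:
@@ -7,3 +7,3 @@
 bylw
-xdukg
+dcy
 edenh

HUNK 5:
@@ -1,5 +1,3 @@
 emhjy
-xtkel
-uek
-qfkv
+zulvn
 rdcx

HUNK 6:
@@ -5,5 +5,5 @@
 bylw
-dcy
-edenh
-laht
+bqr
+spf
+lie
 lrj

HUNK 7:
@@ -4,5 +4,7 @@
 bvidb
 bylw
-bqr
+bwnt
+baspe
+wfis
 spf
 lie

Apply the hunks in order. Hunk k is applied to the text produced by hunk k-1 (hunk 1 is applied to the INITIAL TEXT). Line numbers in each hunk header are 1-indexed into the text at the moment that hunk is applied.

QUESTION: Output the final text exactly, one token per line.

Answer: emhjy
zulvn
rdcx
bvidb
bylw
bwnt
baspe
wfis
spf
lie
lrj
vmegv

Derivation:
Hunk 1: at line 1 remove [mgf,dwf] add [xtkel] -> 11 lines: emhjy xtkel uek rfm bvidb bylw xdukg xyua laht lrj vmegv
Hunk 2: at line 6 remove [xyua] add [edenh] -> 11 lines: emhjy xtkel uek rfm bvidb bylw xdukg edenh laht lrj vmegv
Hunk 3: at line 2 remove [rfm] add [qfkv,rdcx] -> 12 lines: emhjy xtkel uek qfkv rdcx bvidb bylw xdukg edenh laht lrj vmegv
Hunk 4: at line 7 remove [xdukg] add [dcy] -> 12 lines: emhjy xtkel uek qfkv rdcx bvidb bylw dcy edenh laht lrj vmegv
Hunk 5: at line 1 remove [xtkel,uek,qfkv] add [zulvn] -> 10 lines: emhjy zulvn rdcx bvidb bylw dcy edenh laht lrj vmegv
Hunk 6: at line 5 remove [dcy,edenh,laht] add [bqr,spf,lie] -> 10 lines: emhjy zulvn rdcx bvidb bylw bqr spf lie lrj vmegv
Hunk 7: at line 4 remove [bqr] add [bwnt,baspe,wfis] -> 12 lines: emhjy zulvn rdcx bvidb bylw bwnt baspe wfis spf lie lrj vmegv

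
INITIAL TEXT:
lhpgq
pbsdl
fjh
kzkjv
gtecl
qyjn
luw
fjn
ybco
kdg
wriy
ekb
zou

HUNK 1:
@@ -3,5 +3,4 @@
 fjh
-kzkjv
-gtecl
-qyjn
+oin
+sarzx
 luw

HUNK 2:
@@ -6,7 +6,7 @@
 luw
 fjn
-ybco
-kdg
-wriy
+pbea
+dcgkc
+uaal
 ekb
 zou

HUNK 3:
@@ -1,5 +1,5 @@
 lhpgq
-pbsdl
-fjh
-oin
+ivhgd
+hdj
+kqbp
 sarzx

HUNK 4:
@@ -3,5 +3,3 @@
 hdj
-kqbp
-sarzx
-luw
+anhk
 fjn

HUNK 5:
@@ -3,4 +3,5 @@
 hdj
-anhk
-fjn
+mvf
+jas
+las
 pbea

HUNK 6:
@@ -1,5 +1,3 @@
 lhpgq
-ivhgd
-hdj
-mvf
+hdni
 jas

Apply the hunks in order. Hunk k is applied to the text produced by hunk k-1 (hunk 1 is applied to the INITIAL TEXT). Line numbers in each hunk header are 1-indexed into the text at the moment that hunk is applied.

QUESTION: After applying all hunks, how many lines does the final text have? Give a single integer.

Answer: 9

Derivation:
Hunk 1: at line 3 remove [kzkjv,gtecl,qyjn] add [oin,sarzx] -> 12 lines: lhpgq pbsdl fjh oin sarzx luw fjn ybco kdg wriy ekb zou
Hunk 2: at line 6 remove [ybco,kdg,wriy] add [pbea,dcgkc,uaal] -> 12 lines: lhpgq pbsdl fjh oin sarzx luw fjn pbea dcgkc uaal ekb zou
Hunk 3: at line 1 remove [pbsdl,fjh,oin] add [ivhgd,hdj,kqbp] -> 12 lines: lhpgq ivhgd hdj kqbp sarzx luw fjn pbea dcgkc uaal ekb zou
Hunk 4: at line 3 remove [kqbp,sarzx,luw] add [anhk] -> 10 lines: lhpgq ivhgd hdj anhk fjn pbea dcgkc uaal ekb zou
Hunk 5: at line 3 remove [anhk,fjn] add [mvf,jas,las] -> 11 lines: lhpgq ivhgd hdj mvf jas las pbea dcgkc uaal ekb zou
Hunk 6: at line 1 remove [ivhgd,hdj,mvf] add [hdni] -> 9 lines: lhpgq hdni jas las pbea dcgkc uaal ekb zou
Final line count: 9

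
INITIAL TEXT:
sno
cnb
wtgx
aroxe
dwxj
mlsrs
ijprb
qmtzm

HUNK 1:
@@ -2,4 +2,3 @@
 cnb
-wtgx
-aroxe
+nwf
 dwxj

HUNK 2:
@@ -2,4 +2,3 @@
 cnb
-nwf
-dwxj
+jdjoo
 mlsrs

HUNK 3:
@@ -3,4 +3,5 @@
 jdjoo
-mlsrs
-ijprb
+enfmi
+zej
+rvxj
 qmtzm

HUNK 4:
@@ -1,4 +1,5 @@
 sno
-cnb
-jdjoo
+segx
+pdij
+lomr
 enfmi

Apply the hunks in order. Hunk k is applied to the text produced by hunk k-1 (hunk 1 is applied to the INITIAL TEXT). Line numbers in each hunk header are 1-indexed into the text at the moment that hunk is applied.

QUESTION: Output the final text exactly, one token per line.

Hunk 1: at line 2 remove [wtgx,aroxe] add [nwf] -> 7 lines: sno cnb nwf dwxj mlsrs ijprb qmtzm
Hunk 2: at line 2 remove [nwf,dwxj] add [jdjoo] -> 6 lines: sno cnb jdjoo mlsrs ijprb qmtzm
Hunk 3: at line 3 remove [mlsrs,ijprb] add [enfmi,zej,rvxj] -> 7 lines: sno cnb jdjoo enfmi zej rvxj qmtzm
Hunk 4: at line 1 remove [cnb,jdjoo] add [segx,pdij,lomr] -> 8 lines: sno segx pdij lomr enfmi zej rvxj qmtzm

Answer: sno
segx
pdij
lomr
enfmi
zej
rvxj
qmtzm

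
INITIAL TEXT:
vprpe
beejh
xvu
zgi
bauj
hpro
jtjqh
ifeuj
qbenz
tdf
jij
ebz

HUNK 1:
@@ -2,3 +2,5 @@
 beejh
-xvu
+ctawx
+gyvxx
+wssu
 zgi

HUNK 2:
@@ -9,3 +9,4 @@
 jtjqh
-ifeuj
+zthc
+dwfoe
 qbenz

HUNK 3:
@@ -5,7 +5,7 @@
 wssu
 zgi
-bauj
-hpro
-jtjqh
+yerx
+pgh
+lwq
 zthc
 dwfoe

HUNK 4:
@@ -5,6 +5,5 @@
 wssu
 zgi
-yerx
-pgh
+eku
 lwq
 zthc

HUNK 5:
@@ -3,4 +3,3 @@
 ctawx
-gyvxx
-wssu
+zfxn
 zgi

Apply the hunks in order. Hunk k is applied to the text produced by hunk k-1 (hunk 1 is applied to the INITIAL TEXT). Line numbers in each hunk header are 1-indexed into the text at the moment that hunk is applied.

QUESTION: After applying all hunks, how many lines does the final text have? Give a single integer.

Hunk 1: at line 2 remove [xvu] add [ctawx,gyvxx,wssu] -> 14 lines: vprpe beejh ctawx gyvxx wssu zgi bauj hpro jtjqh ifeuj qbenz tdf jij ebz
Hunk 2: at line 9 remove [ifeuj] add [zthc,dwfoe] -> 15 lines: vprpe beejh ctawx gyvxx wssu zgi bauj hpro jtjqh zthc dwfoe qbenz tdf jij ebz
Hunk 3: at line 5 remove [bauj,hpro,jtjqh] add [yerx,pgh,lwq] -> 15 lines: vprpe beejh ctawx gyvxx wssu zgi yerx pgh lwq zthc dwfoe qbenz tdf jij ebz
Hunk 4: at line 5 remove [yerx,pgh] add [eku] -> 14 lines: vprpe beejh ctawx gyvxx wssu zgi eku lwq zthc dwfoe qbenz tdf jij ebz
Hunk 5: at line 3 remove [gyvxx,wssu] add [zfxn] -> 13 lines: vprpe beejh ctawx zfxn zgi eku lwq zthc dwfoe qbenz tdf jij ebz
Final line count: 13

Answer: 13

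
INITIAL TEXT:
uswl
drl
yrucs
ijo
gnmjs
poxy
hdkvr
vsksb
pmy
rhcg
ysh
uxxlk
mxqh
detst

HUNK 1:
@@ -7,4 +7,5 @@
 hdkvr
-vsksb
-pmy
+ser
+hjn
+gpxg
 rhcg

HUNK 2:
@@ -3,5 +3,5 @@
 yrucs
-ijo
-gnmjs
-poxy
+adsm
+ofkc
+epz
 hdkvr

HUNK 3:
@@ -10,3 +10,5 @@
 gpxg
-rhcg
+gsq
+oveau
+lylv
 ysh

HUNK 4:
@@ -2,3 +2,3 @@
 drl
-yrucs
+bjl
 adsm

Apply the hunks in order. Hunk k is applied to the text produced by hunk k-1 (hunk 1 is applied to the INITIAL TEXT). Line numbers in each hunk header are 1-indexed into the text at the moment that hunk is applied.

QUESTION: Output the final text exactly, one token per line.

Hunk 1: at line 7 remove [vsksb,pmy] add [ser,hjn,gpxg] -> 15 lines: uswl drl yrucs ijo gnmjs poxy hdkvr ser hjn gpxg rhcg ysh uxxlk mxqh detst
Hunk 2: at line 3 remove [ijo,gnmjs,poxy] add [adsm,ofkc,epz] -> 15 lines: uswl drl yrucs adsm ofkc epz hdkvr ser hjn gpxg rhcg ysh uxxlk mxqh detst
Hunk 3: at line 10 remove [rhcg] add [gsq,oveau,lylv] -> 17 lines: uswl drl yrucs adsm ofkc epz hdkvr ser hjn gpxg gsq oveau lylv ysh uxxlk mxqh detst
Hunk 4: at line 2 remove [yrucs] add [bjl] -> 17 lines: uswl drl bjl adsm ofkc epz hdkvr ser hjn gpxg gsq oveau lylv ysh uxxlk mxqh detst

Answer: uswl
drl
bjl
adsm
ofkc
epz
hdkvr
ser
hjn
gpxg
gsq
oveau
lylv
ysh
uxxlk
mxqh
detst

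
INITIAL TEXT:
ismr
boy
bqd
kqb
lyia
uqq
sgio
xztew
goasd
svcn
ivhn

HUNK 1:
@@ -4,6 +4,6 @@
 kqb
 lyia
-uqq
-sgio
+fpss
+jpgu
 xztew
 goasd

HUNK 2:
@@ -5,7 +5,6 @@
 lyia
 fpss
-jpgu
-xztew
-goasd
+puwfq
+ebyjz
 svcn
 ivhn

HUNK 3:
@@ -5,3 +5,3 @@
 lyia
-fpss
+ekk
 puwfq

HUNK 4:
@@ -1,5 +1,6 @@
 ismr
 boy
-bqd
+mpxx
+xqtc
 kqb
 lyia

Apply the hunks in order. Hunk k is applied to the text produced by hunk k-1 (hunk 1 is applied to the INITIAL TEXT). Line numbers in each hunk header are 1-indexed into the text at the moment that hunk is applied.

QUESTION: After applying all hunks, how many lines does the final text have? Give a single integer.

Answer: 11

Derivation:
Hunk 1: at line 4 remove [uqq,sgio] add [fpss,jpgu] -> 11 lines: ismr boy bqd kqb lyia fpss jpgu xztew goasd svcn ivhn
Hunk 2: at line 5 remove [jpgu,xztew,goasd] add [puwfq,ebyjz] -> 10 lines: ismr boy bqd kqb lyia fpss puwfq ebyjz svcn ivhn
Hunk 3: at line 5 remove [fpss] add [ekk] -> 10 lines: ismr boy bqd kqb lyia ekk puwfq ebyjz svcn ivhn
Hunk 4: at line 1 remove [bqd] add [mpxx,xqtc] -> 11 lines: ismr boy mpxx xqtc kqb lyia ekk puwfq ebyjz svcn ivhn
Final line count: 11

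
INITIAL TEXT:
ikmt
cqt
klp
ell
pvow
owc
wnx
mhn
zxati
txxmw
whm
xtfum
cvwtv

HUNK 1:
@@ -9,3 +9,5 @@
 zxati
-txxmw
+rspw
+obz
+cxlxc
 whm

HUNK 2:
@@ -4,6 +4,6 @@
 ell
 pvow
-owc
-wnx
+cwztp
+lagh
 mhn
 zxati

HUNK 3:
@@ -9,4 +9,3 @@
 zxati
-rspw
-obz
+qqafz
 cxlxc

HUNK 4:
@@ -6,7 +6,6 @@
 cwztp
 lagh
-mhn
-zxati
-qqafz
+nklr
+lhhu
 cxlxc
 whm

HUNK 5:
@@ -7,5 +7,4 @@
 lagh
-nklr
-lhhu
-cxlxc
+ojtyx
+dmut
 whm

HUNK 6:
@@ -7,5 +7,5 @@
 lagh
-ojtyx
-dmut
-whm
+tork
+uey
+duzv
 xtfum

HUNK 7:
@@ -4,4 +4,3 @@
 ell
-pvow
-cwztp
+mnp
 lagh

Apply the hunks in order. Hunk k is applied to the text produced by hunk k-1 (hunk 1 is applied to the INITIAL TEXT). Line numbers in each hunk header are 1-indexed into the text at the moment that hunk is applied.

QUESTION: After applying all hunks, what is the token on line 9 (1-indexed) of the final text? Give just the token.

Answer: duzv

Derivation:
Hunk 1: at line 9 remove [txxmw] add [rspw,obz,cxlxc] -> 15 lines: ikmt cqt klp ell pvow owc wnx mhn zxati rspw obz cxlxc whm xtfum cvwtv
Hunk 2: at line 4 remove [owc,wnx] add [cwztp,lagh] -> 15 lines: ikmt cqt klp ell pvow cwztp lagh mhn zxati rspw obz cxlxc whm xtfum cvwtv
Hunk 3: at line 9 remove [rspw,obz] add [qqafz] -> 14 lines: ikmt cqt klp ell pvow cwztp lagh mhn zxati qqafz cxlxc whm xtfum cvwtv
Hunk 4: at line 6 remove [mhn,zxati,qqafz] add [nklr,lhhu] -> 13 lines: ikmt cqt klp ell pvow cwztp lagh nklr lhhu cxlxc whm xtfum cvwtv
Hunk 5: at line 7 remove [nklr,lhhu,cxlxc] add [ojtyx,dmut] -> 12 lines: ikmt cqt klp ell pvow cwztp lagh ojtyx dmut whm xtfum cvwtv
Hunk 6: at line 7 remove [ojtyx,dmut,whm] add [tork,uey,duzv] -> 12 lines: ikmt cqt klp ell pvow cwztp lagh tork uey duzv xtfum cvwtv
Hunk 7: at line 4 remove [pvow,cwztp] add [mnp] -> 11 lines: ikmt cqt klp ell mnp lagh tork uey duzv xtfum cvwtv
Final line 9: duzv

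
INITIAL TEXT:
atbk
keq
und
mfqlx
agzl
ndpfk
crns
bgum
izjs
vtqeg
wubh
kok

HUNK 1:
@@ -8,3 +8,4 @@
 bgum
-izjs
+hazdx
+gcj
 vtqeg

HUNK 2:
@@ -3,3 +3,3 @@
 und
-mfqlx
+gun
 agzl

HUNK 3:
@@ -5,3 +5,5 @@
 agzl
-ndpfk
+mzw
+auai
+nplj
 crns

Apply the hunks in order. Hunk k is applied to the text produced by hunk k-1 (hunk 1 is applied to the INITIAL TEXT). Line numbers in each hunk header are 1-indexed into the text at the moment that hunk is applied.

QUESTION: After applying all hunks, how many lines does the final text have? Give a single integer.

Hunk 1: at line 8 remove [izjs] add [hazdx,gcj] -> 13 lines: atbk keq und mfqlx agzl ndpfk crns bgum hazdx gcj vtqeg wubh kok
Hunk 2: at line 3 remove [mfqlx] add [gun] -> 13 lines: atbk keq und gun agzl ndpfk crns bgum hazdx gcj vtqeg wubh kok
Hunk 3: at line 5 remove [ndpfk] add [mzw,auai,nplj] -> 15 lines: atbk keq und gun agzl mzw auai nplj crns bgum hazdx gcj vtqeg wubh kok
Final line count: 15

Answer: 15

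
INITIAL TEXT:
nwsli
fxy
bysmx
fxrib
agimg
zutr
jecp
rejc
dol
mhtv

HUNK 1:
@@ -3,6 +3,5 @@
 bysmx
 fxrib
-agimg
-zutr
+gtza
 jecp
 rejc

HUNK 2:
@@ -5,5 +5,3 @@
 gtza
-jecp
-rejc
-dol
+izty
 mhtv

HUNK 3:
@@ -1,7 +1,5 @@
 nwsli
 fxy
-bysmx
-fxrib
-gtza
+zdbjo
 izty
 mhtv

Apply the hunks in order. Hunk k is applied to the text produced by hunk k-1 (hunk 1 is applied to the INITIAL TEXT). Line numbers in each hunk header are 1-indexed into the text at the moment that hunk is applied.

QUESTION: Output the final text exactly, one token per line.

Answer: nwsli
fxy
zdbjo
izty
mhtv

Derivation:
Hunk 1: at line 3 remove [agimg,zutr] add [gtza] -> 9 lines: nwsli fxy bysmx fxrib gtza jecp rejc dol mhtv
Hunk 2: at line 5 remove [jecp,rejc,dol] add [izty] -> 7 lines: nwsli fxy bysmx fxrib gtza izty mhtv
Hunk 3: at line 1 remove [bysmx,fxrib,gtza] add [zdbjo] -> 5 lines: nwsli fxy zdbjo izty mhtv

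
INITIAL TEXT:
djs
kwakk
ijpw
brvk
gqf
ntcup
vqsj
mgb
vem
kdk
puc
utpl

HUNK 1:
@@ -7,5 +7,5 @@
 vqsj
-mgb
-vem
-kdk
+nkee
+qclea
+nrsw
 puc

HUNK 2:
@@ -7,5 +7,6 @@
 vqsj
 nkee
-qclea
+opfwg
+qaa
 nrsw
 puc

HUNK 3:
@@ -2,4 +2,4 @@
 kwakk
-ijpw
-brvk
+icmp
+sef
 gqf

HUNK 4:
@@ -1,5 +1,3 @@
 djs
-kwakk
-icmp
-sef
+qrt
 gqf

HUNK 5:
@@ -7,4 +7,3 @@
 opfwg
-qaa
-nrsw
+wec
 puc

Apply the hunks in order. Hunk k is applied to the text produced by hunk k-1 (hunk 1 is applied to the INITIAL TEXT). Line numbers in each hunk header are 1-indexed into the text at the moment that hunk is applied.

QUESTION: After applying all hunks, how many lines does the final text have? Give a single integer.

Answer: 10

Derivation:
Hunk 1: at line 7 remove [mgb,vem,kdk] add [nkee,qclea,nrsw] -> 12 lines: djs kwakk ijpw brvk gqf ntcup vqsj nkee qclea nrsw puc utpl
Hunk 2: at line 7 remove [qclea] add [opfwg,qaa] -> 13 lines: djs kwakk ijpw brvk gqf ntcup vqsj nkee opfwg qaa nrsw puc utpl
Hunk 3: at line 2 remove [ijpw,brvk] add [icmp,sef] -> 13 lines: djs kwakk icmp sef gqf ntcup vqsj nkee opfwg qaa nrsw puc utpl
Hunk 4: at line 1 remove [kwakk,icmp,sef] add [qrt] -> 11 lines: djs qrt gqf ntcup vqsj nkee opfwg qaa nrsw puc utpl
Hunk 5: at line 7 remove [qaa,nrsw] add [wec] -> 10 lines: djs qrt gqf ntcup vqsj nkee opfwg wec puc utpl
Final line count: 10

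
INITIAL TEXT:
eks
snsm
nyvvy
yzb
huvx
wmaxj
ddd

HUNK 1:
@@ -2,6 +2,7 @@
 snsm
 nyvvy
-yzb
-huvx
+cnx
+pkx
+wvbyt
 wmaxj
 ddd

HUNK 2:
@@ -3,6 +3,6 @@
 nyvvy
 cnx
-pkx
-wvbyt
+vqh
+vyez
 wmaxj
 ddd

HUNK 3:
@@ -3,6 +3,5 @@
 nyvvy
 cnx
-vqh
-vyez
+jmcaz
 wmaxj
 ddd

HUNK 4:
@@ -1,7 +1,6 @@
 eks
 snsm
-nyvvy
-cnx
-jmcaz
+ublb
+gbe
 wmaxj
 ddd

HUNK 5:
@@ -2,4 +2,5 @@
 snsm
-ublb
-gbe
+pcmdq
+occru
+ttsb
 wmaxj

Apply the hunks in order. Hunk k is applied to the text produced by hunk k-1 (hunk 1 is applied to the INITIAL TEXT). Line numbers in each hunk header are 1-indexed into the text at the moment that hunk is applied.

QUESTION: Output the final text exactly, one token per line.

Answer: eks
snsm
pcmdq
occru
ttsb
wmaxj
ddd

Derivation:
Hunk 1: at line 2 remove [yzb,huvx] add [cnx,pkx,wvbyt] -> 8 lines: eks snsm nyvvy cnx pkx wvbyt wmaxj ddd
Hunk 2: at line 3 remove [pkx,wvbyt] add [vqh,vyez] -> 8 lines: eks snsm nyvvy cnx vqh vyez wmaxj ddd
Hunk 3: at line 3 remove [vqh,vyez] add [jmcaz] -> 7 lines: eks snsm nyvvy cnx jmcaz wmaxj ddd
Hunk 4: at line 1 remove [nyvvy,cnx,jmcaz] add [ublb,gbe] -> 6 lines: eks snsm ublb gbe wmaxj ddd
Hunk 5: at line 2 remove [ublb,gbe] add [pcmdq,occru,ttsb] -> 7 lines: eks snsm pcmdq occru ttsb wmaxj ddd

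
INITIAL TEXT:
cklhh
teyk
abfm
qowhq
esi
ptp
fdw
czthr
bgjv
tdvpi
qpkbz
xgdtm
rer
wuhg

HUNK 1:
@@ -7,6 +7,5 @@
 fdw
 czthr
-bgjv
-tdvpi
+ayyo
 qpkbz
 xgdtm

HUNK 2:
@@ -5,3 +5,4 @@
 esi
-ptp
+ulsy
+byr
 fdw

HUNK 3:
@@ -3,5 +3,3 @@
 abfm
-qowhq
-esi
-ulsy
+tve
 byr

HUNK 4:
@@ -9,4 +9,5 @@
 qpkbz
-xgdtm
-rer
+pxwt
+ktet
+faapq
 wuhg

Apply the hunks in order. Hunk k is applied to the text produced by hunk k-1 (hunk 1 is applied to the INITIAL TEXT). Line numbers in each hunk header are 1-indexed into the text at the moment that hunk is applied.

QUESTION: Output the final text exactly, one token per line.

Hunk 1: at line 7 remove [bgjv,tdvpi] add [ayyo] -> 13 lines: cklhh teyk abfm qowhq esi ptp fdw czthr ayyo qpkbz xgdtm rer wuhg
Hunk 2: at line 5 remove [ptp] add [ulsy,byr] -> 14 lines: cklhh teyk abfm qowhq esi ulsy byr fdw czthr ayyo qpkbz xgdtm rer wuhg
Hunk 3: at line 3 remove [qowhq,esi,ulsy] add [tve] -> 12 lines: cklhh teyk abfm tve byr fdw czthr ayyo qpkbz xgdtm rer wuhg
Hunk 4: at line 9 remove [xgdtm,rer] add [pxwt,ktet,faapq] -> 13 lines: cklhh teyk abfm tve byr fdw czthr ayyo qpkbz pxwt ktet faapq wuhg

Answer: cklhh
teyk
abfm
tve
byr
fdw
czthr
ayyo
qpkbz
pxwt
ktet
faapq
wuhg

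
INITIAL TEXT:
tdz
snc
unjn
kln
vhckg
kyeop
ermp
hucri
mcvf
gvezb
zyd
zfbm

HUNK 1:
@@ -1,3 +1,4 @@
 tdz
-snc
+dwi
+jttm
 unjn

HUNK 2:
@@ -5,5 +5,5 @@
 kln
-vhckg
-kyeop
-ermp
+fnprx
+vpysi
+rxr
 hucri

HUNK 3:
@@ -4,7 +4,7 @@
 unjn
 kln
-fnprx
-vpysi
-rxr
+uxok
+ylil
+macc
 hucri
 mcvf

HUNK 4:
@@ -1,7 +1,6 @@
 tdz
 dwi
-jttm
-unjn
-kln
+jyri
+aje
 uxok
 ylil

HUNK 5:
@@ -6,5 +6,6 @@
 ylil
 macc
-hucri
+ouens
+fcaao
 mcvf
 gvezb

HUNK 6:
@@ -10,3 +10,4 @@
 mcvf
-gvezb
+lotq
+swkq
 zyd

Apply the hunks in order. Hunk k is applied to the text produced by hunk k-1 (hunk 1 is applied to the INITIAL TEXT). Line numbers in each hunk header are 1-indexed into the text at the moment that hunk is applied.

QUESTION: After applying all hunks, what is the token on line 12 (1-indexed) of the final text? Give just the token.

Hunk 1: at line 1 remove [snc] add [dwi,jttm] -> 13 lines: tdz dwi jttm unjn kln vhckg kyeop ermp hucri mcvf gvezb zyd zfbm
Hunk 2: at line 5 remove [vhckg,kyeop,ermp] add [fnprx,vpysi,rxr] -> 13 lines: tdz dwi jttm unjn kln fnprx vpysi rxr hucri mcvf gvezb zyd zfbm
Hunk 3: at line 4 remove [fnprx,vpysi,rxr] add [uxok,ylil,macc] -> 13 lines: tdz dwi jttm unjn kln uxok ylil macc hucri mcvf gvezb zyd zfbm
Hunk 4: at line 1 remove [jttm,unjn,kln] add [jyri,aje] -> 12 lines: tdz dwi jyri aje uxok ylil macc hucri mcvf gvezb zyd zfbm
Hunk 5: at line 6 remove [hucri] add [ouens,fcaao] -> 13 lines: tdz dwi jyri aje uxok ylil macc ouens fcaao mcvf gvezb zyd zfbm
Hunk 6: at line 10 remove [gvezb] add [lotq,swkq] -> 14 lines: tdz dwi jyri aje uxok ylil macc ouens fcaao mcvf lotq swkq zyd zfbm
Final line 12: swkq

Answer: swkq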